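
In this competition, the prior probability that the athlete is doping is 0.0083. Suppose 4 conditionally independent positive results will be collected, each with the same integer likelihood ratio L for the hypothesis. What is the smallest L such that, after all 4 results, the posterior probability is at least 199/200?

13

Prior odds = 0.0083/0.9917 = 83/9917.
Target odds = 0.995/0.005 = 199.
Need L⁴ ≥ 199 ÷ (83/9917) = 1973483/83.
12⁴ = 20736 < 1973483/83 ≤ 28561 = 13⁴, so L = 13.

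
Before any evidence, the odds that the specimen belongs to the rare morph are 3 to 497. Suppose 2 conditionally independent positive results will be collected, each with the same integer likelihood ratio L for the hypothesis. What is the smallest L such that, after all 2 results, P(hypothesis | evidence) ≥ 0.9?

39

Prior odds = 3/497.
Target odds = 0.9/0.1 = 9.
Need L² ≥ 9 ÷ (3/497) = 1491.
38² = 1444 < 1491 ≤ 1521 = 39², so L = 39.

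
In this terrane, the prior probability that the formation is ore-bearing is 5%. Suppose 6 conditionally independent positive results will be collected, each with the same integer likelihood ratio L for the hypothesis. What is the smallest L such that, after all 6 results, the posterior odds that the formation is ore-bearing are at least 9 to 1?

Prior odds = 0.05/0.95 = 1/19.
Target odds = 9.
Need L⁶ ≥ 9 ÷ (1/19) = 171.
2⁶ = 64 < 171 ≤ 729 = 3⁶, so L = 3.

3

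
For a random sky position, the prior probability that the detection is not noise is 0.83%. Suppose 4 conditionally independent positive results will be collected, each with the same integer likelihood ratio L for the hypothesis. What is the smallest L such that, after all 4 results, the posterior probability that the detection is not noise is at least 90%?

Prior odds = 0.0083/0.9917 = 83/9917.
Target odds = 0.9/0.1 = 9.
Need L⁴ ≥ 9 ÷ (83/9917) = 89253/83.
5⁴ = 625 < 89253/83 ≤ 1296 = 6⁴, so L = 6.

6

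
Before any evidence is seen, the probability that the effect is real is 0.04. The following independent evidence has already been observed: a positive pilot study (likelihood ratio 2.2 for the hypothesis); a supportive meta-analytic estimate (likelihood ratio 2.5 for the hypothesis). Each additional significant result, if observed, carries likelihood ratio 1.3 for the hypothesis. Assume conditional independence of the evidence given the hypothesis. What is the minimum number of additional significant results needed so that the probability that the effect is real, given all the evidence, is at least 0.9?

Prior odds = 0.04/0.96 = 1/24.
Combined Bayes factor of the evidence already in hand = 2.2 × 2.5 = 5.5.
Odds after that evidence = (1/24) × 5.5 = 11/48.
Target odds = 0.9/0.1 = 9.
Need 1.3ⁿ ≥ 9 ÷ (11/48) = 432/11.
1.3¹³ ≈30.2875 falls short of 432/11 but 1.3¹⁴ ≈39.3738 reaches it, so n = 14.

14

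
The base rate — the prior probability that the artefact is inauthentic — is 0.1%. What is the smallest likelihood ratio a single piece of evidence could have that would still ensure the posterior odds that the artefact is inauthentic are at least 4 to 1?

3996

Prior odds = 0.001/0.999 = 1/999.
Target odds = 4.
Required Bayes factor = 4 ÷ (1/999) = 3996.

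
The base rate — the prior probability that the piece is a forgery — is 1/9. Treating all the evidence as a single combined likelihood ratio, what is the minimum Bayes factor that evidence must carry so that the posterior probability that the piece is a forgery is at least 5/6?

Prior odds = (1/9)/(8/9) = 0.125.
Target odds = (5/6)/(1/6) = 5.
Required Bayes factor = 5 ÷ 0.125 = 40.

40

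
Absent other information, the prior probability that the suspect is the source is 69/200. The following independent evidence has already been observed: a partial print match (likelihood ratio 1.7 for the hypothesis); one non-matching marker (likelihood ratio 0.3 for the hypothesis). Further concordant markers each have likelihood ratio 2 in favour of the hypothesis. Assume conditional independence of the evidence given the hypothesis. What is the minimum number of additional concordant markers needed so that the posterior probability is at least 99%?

Prior odds = 0.345/0.655 = 69/131.
Combined Bayes factor of the evidence already in hand = 1.7 × 0.3 = 0.51.
Odds after that evidence = (69/131) × 0.51 = 3519/13100.
Target odds = 0.99/0.01 = 99.
Need 2ⁿ ≥ 99 ÷ (3519/13100) = 144100/391.
2⁸ = 256 falls short of 144100/391 but 2⁹ = 512 reaches it, so n = 9.

9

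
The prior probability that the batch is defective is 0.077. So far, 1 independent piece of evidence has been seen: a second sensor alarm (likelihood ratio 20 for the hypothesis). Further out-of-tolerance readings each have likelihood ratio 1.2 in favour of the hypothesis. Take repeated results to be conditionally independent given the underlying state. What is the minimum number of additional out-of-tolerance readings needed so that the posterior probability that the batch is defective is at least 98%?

19

Prior odds = 0.077/0.923 = 77/923.
Bayes factor of the evidence already in hand = 20.
Odds after that evidence = (77/923) × 20 = 1540/923.
Target odds = 0.98/0.02 = 49.
Need 1.2ⁿ ≥ 49 ÷ (1540/923) = 6461/220.
1.2¹⁸ ≈26.6233 falls short of 6461/220 but 1.2¹⁹ ≈31.948 reaches it, so n = 19.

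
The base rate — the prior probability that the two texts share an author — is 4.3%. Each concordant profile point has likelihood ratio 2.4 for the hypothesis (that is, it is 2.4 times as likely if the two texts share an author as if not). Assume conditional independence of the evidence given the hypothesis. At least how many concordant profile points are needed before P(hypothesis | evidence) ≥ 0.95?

Prior odds = 0.043/0.957 = 43/957.
Likelihood ratio per concordant profile point = 2.4.
Target odds: 0.95 ÷ 0.05 = 19.
Require 2.4ⁿ ≥ 19 ÷ (43/957) = 18183/43.
2.4⁶ = 2985984/15625 falls short of 18183/43 but 2.4⁷ = 35831808/78125 reaches it, so n = 7.

7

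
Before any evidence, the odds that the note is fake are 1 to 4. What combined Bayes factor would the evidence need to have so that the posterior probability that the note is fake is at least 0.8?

Prior odds = 0.25.
Target odds = 0.8/0.2 = 4.
Required Bayes factor = 4 ÷ 0.25 = 16.

16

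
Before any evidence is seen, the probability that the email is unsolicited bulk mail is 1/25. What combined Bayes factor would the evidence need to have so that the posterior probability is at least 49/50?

Prior odds = 0.04/0.96 = 1/24.
Target odds = 0.98/0.02 = 49.
Required Bayes factor = 49 ÷ (1/24) = 1176.

1176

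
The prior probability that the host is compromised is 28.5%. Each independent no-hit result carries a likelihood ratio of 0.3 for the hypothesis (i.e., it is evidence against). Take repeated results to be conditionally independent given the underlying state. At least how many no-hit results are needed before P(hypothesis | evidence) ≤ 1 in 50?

3

Prior odds: 0.285 ÷ 0.715 = 57/143.
Likelihood ratio per no-hit result = 0.3.
Target odds: 0.02 ÷ 0.98 = 1/49.
Require 0.3ⁿ ≤ 1/49 ÷ (57/143) = 143/2793.
0.3² = 0.09 is still above 143/2793 but 0.3³ = 0.027 is at or below it, so n = 3.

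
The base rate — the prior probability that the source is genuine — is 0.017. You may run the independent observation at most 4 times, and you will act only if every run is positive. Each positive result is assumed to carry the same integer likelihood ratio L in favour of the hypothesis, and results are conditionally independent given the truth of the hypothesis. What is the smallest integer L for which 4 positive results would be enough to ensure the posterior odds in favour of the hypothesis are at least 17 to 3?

Prior odds = 0.017/0.983 = 17/983.
Target odds = 17/3.
Need L⁴ ≥ 17/3 ÷ (17/983) = 983/3.
4⁴ = 256 < 983/3 ≤ 625 = 5⁴, so L = 5.

5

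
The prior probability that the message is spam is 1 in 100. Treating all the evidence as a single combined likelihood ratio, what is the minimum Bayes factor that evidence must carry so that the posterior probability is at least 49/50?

4851

Prior odds = 0.01/0.99 = 1/99.
Target odds = 0.98/0.02 = 49.
Required Bayes factor = 49 ÷ (1/99) = 4851.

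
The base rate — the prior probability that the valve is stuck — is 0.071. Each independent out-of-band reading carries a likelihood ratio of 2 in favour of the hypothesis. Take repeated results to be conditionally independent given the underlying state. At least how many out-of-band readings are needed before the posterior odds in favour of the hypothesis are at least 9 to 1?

Prior odds: 0.071 ÷ 0.929 = 71/929.
Likelihood ratio per out-of-band reading = 2.
Target odds = 9.
Require 2ⁿ ≥ 9 ÷ (71/929) = 8361/71.
2⁶ = 64 falls short of 8361/71 but 2⁷ = 128 reaches it, so n = 7.

7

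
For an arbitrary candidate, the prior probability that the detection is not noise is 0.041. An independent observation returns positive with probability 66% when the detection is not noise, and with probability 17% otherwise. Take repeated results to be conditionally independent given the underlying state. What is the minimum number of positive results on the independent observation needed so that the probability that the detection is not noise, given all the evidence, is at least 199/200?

7

Prior odds = 0.041/0.959 = 41/959.
Likelihood ratio of a positive result = 0.66/0.17 = 66/17.
Target posterior odds = 0.995/0.005 = 199.
Require (66/17)ⁿ ≥ 199 ÷ (41/959) = 190841/41.
(66/17)⁶ ≈3424.29 falls short of 190841/41 but (66/17)⁷ ≈13294.3 reaches it, so n = 7.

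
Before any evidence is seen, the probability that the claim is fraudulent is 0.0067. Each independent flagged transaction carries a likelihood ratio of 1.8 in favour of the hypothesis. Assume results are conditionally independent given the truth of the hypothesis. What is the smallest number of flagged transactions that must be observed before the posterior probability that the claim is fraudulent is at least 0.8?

Prior odds = 0.0067/0.9933 = 67/9933.
Likelihood ratio per flagged transaction = 1.8.
Target posterior odds = 0.8/0.2 = 4.
Require 1.8ⁿ ≥ 4 ÷ (67/9933) = 39732/67.
1.8¹⁰ ≈357.047 falls short of 39732/67 but 1.8¹¹ ≈642.684 reaches it, so n = 11.

11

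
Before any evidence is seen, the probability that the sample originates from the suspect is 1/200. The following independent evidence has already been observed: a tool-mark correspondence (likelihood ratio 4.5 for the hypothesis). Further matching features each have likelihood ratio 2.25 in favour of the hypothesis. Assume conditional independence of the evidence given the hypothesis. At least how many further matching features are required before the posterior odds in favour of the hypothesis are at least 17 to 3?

Prior odds = 0.005/0.995 = 1/199.
Bayes factor of the evidence already in hand = 4.5.
Odds after that evidence = (1/199) × 4.5 = 9/398.
Target odds = 17/3.
Need 2.25ⁿ ≥ 17/3 ÷ (9/398) = 6766/27.
2.25⁶ = 531441/4096 falls short of 6766/27 but 2.25⁷ = 4782969/16384 reaches it, so n = 7.

7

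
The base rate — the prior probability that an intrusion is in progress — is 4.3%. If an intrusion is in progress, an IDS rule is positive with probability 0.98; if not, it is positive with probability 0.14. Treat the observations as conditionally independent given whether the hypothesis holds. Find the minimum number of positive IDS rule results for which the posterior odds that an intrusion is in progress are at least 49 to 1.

Prior odds: 0.043 ÷ 0.957 = 43/957.
Likelihood ratio of a positive = 0.98/0.14 = 7.
Target odds = 49.
Require 7ⁿ ≥ 49 ÷ (43/957) = 46893/43.
7³ = 343 falls short of 46893/43 but 7⁴ = 2401 reaches it, so n = 4.

4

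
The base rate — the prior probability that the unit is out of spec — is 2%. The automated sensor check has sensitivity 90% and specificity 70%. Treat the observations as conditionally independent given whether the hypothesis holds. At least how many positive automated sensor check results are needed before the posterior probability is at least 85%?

Prior odds: 0.02 ÷ 0.98 = 1/49.
False-positive rate = 1 − 0.7 = 0.3; likelihood ratio of a positive = 0.9/0.3 = 3.
Target posterior odds = 0.85/0.15 = 17/3.
Require 3ⁿ ≥ 17/3 ÷ (1/49) = 833/3.
3⁵ = 243 falls short of 833/3 but 3⁶ = 729 reaches it, so n = 6.

6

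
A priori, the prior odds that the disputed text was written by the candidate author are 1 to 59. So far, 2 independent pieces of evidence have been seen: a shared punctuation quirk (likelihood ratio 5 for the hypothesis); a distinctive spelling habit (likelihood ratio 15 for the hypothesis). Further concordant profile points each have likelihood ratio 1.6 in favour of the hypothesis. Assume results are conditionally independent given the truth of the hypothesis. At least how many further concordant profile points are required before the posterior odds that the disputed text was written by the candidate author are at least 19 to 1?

6

Prior odds = 1/59.
Combined Bayes factor of the evidence already in hand = 5 × 15 = 75.
Odds after that evidence = (1/59) × 75 = 75/59.
Target odds = 19.
Need 1.6ⁿ ≥ 19 ÷ (75/59) = 1121/75.
1.6⁵ = 10.48576 falls short of 1121/75 but 1.6⁶ = 262144/15625 reaches it, so n = 6.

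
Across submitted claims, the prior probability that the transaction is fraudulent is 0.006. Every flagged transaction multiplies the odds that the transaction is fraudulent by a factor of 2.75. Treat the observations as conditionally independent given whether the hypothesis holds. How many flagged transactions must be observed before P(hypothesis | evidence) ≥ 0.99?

10

Prior odds = 0.006/0.994 = 3/497.
Likelihood ratio per flagged transaction = 2.75.
Target posterior odds = 0.99/0.01 = 99.
Require 2.75ⁿ ≥ 99 ÷ (3/497) = 16401.
2.75⁹ ≈8994.86 falls short of 16401 but 2.75¹⁰ ≈24735.9 reaches it, so n = 10.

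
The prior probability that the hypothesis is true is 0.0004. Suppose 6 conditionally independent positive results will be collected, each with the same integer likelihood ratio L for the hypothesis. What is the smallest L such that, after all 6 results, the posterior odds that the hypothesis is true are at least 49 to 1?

8

Prior odds = 0.0004/0.9996 = 1/2499.
Target odds = 49.
Need L⁶ ≥ 49 ÷ (1/2499) = 122451.
7⁶ = 117649 < 122451 ≤ 262144 = 8⁶, so L = 8.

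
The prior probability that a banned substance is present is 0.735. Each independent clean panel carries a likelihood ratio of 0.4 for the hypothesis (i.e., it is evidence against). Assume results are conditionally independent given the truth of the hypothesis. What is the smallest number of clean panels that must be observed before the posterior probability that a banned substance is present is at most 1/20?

5

Prior odds: 0.735 ÷ 0.265 = 147/53.
Likelihood ratio per clean panel = 0.4.
Target posterior odds = 0.05/0.95 = 1/19.
Need (147/53) × 0.4ⁿ ≤ 1/19, i.e. 0.4ⁿ ≤ 53/2793.
0.4⁴ = 0.0256 is still above 53/2793 but 0.4⁵ = 0.01024 is at or below it, so n = 5.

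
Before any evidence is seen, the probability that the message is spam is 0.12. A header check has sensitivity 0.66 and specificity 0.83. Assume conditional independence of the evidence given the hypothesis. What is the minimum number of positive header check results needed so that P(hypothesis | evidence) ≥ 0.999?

7

Prior odds = 0.12/0.88 = 3/22.
False-positive rate = 1 − 0.83 = 0.17; likelihood ratio of a positive = 0.66/0.17 = 66/17.
Target odds: 0.999 ÷ 0.001 = 999.
Require (66/17)ⁿ ≥ 999 ÷ (3/22) = 7326.
(66/17)⁶ ≈3424.29 falls short of 7326 but (66/17)⁷ ≈13294.3 reaches it, so n = 7.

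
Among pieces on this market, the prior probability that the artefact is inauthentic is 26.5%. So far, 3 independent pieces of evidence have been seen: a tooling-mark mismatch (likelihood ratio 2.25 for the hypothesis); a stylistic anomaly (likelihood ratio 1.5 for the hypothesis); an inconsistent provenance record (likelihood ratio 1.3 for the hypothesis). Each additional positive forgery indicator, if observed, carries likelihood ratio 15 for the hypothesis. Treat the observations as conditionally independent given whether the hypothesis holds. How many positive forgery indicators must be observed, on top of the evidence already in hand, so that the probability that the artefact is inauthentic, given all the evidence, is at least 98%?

Prior odds = 0.265/0.735 = 53/147.
Combined Bayes factor of the evidence already in hand = 2.25 × 1.5 × 1.3 = 4.3875.
Odds after that evidence = (53/147) × 4.3875 = 6201/3920.
Target odds = 0.98/0.02 = 49.
Need 15ⁿ ≥ 49 ÷ (6201/3920) = 192080/6201.
15¹ = 15 falls short of 192080/6201 but 15² = 225 reaches it, so n = 2.

2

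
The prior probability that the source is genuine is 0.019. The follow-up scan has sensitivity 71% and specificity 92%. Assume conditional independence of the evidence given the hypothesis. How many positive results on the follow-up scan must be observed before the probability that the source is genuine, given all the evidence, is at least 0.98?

4

Prior odds: 0.019 ÷ 0.981 = 19/981.
False-positive rate = 1 − 0.92 = 0.08; likelihood ratio of a positive = 0.71/0.08 = 8.875.
Target odds: 0.98 ÷ 0.02 = 49.
Need (19/981) × 8.875ⁿ ≥ 49, i.e. 8.875ⁿ ≥ 48069/19.
8.875³ = 357911/512 falls short of 48069/19 but 8.875⁴ = 25411681/4096 reaches it, so n = 4.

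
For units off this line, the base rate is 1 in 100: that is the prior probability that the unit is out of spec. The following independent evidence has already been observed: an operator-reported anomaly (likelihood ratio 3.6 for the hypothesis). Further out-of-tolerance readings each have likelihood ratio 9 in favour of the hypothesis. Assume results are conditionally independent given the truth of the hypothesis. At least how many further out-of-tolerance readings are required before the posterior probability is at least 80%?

Prior odds = 0.01/0.99 = 1/99.
Bayes factor of the evidence already in hand = 3.6.
Odds after that evidence = (1/99) × 3.6 = 2/55.
Target odds = 0.8/0.2 = 4.
Need 9ⁿ ≥ 4 ÷ (2/55) = 110.
9² = 81 falls short of 110 but 9³ = 729 reaches it, so n = 3.

3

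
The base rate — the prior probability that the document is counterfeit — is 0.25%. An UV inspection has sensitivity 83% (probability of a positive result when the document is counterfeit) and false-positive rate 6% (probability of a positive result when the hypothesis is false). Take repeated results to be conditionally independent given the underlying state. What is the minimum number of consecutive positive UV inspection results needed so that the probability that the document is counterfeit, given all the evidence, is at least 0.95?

Prior odds: 0.0025 ÷ 0.9975 = 1/399.
Likelihood ratio of a positive result = 0.83/0.06 = 83/6.
Target posterior odds = 0.95/0.05 = 19.
Require (83/6)ⁿ ≥ 19 ÷ (1/399) = 7581.
(83/6)³ = 571787/216 falls short of 7581 but (83/6)⁴ = 47458321/1296 reaches it, so n = 4.

4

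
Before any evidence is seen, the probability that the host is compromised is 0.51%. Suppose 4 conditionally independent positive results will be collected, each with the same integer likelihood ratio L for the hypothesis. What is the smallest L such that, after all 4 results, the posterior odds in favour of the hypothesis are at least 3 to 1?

5

Prior odds = 0.0051/0.9949 = 51/9949.
Target odds = 3.
Need L⁴ ≥ 3 ÷ (51/9949) = 9949/17.
4⁴ = 256 < 9949/17 ≤ 625 = 5⁴, so L = 5.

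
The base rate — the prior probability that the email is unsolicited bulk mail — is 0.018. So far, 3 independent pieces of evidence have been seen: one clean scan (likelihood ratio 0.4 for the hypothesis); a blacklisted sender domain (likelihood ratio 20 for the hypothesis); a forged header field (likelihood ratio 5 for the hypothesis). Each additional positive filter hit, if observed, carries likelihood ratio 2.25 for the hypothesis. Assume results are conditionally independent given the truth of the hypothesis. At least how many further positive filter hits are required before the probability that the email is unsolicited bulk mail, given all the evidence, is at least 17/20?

Prior odds = 0.018/0.982 = 9/491.
Combined Bayes factor of the evidence already in hand = 0.4 × 20 × 5 = 40.
Odds after that evidence = (9/491) × 40 = 360/491.
Target odds = 0.85/0.15 = 17/3.
Need 2.25ⁿ ≥ 17/3 ÷ (360/491) = 8347/1080.
2.25² = 5.0625 falls short of 8347/1080 but 2.25³ = 11.390625 reaches it, so n = 3.

3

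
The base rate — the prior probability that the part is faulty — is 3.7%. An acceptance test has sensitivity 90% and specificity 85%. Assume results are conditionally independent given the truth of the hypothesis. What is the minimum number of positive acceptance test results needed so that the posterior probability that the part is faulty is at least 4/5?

Prior odds: 0.037 ÷ 0.963 = 37/963.
False-positive rate = 1 − 0.85 = 0.15; likelihood ratio of a positive = 0.9/0.15 = 6.
Target odds: 0.8 ÷ 0.2 = 4.
Need (37/963) × 6ⁿ ≥ 4, i.e. 6ⁿ ≥ 3852/37.
6² = 36 falls short of 3852/37 but 6³ = 216 reaches it, so n = 3.

3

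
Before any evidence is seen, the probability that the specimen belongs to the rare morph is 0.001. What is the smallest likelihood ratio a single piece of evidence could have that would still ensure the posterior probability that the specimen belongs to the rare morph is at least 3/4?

Prior odds = 0.001/0.999 = 1/999.
Target odds = 0.75/0.25 = 3.
Required Bayes factor = 3 ÷ (1/999) = 2997.

2997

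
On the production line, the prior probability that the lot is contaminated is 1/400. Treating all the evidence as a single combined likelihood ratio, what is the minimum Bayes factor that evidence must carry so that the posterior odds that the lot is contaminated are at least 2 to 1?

Prior odds = 0.0025/0.9975 = 1/399.
Target odds = 2.
Required Bayes factor = 2 ÷ (1/399) = 798.

798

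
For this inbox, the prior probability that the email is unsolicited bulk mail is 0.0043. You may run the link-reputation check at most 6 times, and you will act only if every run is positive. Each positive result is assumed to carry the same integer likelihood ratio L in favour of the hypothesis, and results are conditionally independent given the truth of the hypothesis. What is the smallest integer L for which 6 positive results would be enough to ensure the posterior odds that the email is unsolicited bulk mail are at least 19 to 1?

Prior odds = 0.0043/0.9957 = 43/9957.
Target odds = 19.
Need L⁶ ≥ 19 ÷ (43/9957) = 189183/43.
4⁶ = 4096 < 189183/43 ≤ 15625 = 5⁶, so L = 5.

5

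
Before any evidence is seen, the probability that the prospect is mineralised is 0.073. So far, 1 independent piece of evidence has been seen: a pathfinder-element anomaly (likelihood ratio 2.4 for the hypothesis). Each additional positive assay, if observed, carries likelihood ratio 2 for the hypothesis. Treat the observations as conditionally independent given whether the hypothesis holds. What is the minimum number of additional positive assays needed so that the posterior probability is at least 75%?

Prior odds = 0.073/0.927 = 73/927.
Bayes factor of the evidence already in hand = 2.4.
Odds after that evidence = (73/927) × 2.4 = 292/1545.
Target odds = 0.75/0.25 = 3.
Need 2ⁿ ≥ 3 ÷ (292/1545) = 4635/292.
2³ = 8 falls short of 4635/292 but 2⁴ = 16 reaches it, so n = 4.

4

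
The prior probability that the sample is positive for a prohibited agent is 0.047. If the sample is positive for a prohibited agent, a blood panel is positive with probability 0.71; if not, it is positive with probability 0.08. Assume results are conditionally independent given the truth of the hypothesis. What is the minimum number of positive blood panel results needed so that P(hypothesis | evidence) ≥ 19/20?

Prior odds = 0.047/0.953 = 47/953.
Likelihood ratio of a positive = 0.71/0.08 = 8.875.
Target posterior odds = 0.95/0.05 = 19.
Require 8.875ⁿ ≥ 19 ÷ (47/953) = 18107/47.
8.875² = 78.765625 falls short of 18107/47 but 8.875³ = 357911/512 reaches it, so n = 3.

3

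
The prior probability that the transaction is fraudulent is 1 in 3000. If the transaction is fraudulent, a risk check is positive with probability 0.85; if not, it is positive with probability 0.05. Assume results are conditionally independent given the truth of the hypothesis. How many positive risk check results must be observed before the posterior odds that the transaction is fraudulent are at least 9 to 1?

Prior odds = (1/3000)/(2999/3000) = 1/2999.
Likelihood ratio of a positive = 0.85/0.05 = 17.
Target odds = 9.
Require 17ⁿ ≥ 9 ÷ (1/2999) = 26991.
17³ = 4913 falls short of 26991 but 17⁴ = 83521 reaches it, so n = 4.

4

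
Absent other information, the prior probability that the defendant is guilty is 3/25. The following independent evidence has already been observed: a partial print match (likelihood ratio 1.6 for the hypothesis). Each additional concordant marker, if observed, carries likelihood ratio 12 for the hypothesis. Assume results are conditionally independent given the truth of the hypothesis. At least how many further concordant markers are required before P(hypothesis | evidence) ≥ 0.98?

3

Prior odds = 0.12/0.88 = 3/22.
Bayes factor of the evidence already in hand = 1.6.
Odds after that evidence = (3/22) × 1.6 = 12/55.
Target odds = 0.98/0.02 = 49.
Need 12ⁿ ≥ 49 ÷ (12/55) = 2695/12.
12² = 144 falls short of 2695/12 but 12³ = 1728 reaches it, so n = 3.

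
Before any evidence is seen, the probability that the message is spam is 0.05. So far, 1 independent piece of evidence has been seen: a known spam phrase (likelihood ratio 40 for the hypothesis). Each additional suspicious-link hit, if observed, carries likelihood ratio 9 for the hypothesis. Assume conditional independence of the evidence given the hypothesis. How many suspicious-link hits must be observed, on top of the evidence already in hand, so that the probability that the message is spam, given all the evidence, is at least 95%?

2

Prior odds = 0.05/0.95 = 1/19.
Bayes factor of the evidence already in hand = 40.
Odds after that evidence = (1/19) × 40 = 40/19.
Target odds = 0.95/0.05 = 19.
Need 9ⁿ ≥ 19 ÷ (40/19) = 9.025.
9¹ = 9 falls short of 9.025 but 9² = 81 reaches it, so n = 2.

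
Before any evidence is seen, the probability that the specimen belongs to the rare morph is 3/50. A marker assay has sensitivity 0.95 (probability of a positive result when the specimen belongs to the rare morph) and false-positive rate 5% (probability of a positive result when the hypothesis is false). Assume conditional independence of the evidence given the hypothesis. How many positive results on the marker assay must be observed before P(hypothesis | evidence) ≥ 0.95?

Prior odds = 0.06/0.94 = 3/47.
Likelihood ratio of a positive result = 0.95/0.05 = 19.
Target odds: 0.95 ÷ 0.05 = 19.
Require 19ⁿ ≥ 19 ÷ (3/47) = 893/3.
19¹ = 19 falls short of 893/3 but 19² = 361 reaches it, so n = 2.

2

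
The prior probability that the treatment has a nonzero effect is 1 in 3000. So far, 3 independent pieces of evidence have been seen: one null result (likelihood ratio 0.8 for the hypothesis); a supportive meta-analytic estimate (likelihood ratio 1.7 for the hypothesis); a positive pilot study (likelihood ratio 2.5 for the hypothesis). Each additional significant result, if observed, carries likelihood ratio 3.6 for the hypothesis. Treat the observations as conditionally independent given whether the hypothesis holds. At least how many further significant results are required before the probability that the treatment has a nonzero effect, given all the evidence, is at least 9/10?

Prior odds = (1/3000)/(2999/3000) = 1/2999.
Combined Bayes factor of the evidence already in hand = 0.8 × 1.7 × 2.5 = 3.4.
Odds after that evidence = (1/2999) × 3.4 = 17/14995.
Target odds = 0.9/0.1 = 9.
Need 3.6ⁿ ≥ 9 ÷ (17/14995) = 134955/17.
3.6⁷ = 612220032/78125 falls short of 134955/17 but 3.6⁸ ≈28211.1 reaches it, so n = 8.

8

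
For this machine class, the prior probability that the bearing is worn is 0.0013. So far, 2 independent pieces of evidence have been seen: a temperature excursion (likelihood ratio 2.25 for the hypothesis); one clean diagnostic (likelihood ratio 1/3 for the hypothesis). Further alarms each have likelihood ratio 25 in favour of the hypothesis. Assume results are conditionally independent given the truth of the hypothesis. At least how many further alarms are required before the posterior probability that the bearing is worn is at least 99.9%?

5

Prior odds = 0.0013/0.9987 = 13/9987.
Combined Bayes factor of the evidence already in hand = 2.25 × (1/3) = 0.75.
Odds after that evidence = (13/9987) × 0.75 = 13/13316.
Target odds = 0.999/0.001 = 999.
Need 25ⁿ ≥ 999 ÷ (13/13316) = 13302684/13.
25⁴ = 390625 falls short of 13302684/13 but 25⁵ = 9765625 reaches it, so n = 5.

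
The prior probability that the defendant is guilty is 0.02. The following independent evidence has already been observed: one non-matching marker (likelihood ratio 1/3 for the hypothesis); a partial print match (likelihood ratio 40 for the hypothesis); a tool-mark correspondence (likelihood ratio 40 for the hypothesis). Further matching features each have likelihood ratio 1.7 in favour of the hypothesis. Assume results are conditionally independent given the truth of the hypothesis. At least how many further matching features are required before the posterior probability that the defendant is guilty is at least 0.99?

5

Prior odds = 0.02/0.98 = 1/49.
Combined Bayes factor of the evidence already in hand = (1/3) × 40 × 40 = 1600/3.
Odds after that evidence = (1/49) × 1600/3 = 1600/147.
Target odds = 0.99/0.01 = 99.
Need 1.7ⁿ ≥ 99 ÷ (1600/147) = 9.095625.
1.7⁴ = 8.3521 falls short of 9.095625 but 1.7⁵ = 1419857/100000 reaches it, so n = 5.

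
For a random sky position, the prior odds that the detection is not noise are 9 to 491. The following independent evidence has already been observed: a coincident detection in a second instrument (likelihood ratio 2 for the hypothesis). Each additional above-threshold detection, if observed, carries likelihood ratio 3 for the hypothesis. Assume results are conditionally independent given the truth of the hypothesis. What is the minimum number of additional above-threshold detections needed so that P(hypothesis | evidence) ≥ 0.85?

Prior odds = 9/491.
Bayes factor of the evidence already in hand = 2.
Odds after that evidence = (9/491) × 2 = 18/491.
Target odds = 0.85/0.15 = 17/3.
Need 3ⁿ ≥ 17/3 ÷ (18/491) = 8347/54.
3⁴ = 81 falls short of 8347/54 but 3⁵ = 243 reaches it, so n = 5.

5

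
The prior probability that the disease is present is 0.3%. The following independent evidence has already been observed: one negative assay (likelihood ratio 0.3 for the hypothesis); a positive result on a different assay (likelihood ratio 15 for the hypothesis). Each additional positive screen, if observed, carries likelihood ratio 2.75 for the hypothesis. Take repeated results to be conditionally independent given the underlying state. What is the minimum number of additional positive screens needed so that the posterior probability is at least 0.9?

Prior odds = 0.003/0.997 = 3/997.
Combined Bayes factor of the evidence already in hand = 0.3 × 15 = 4.5.
Odds after that evidence = (3/997) × 4.5 = 27/1994.
Target odds = 0.9/0.1 = 9.
Need 2.75ⁿ ≥ 9 ÷ (27/1994) = 1994/3.
2.75⁶ = 1771561/4096 falls short of 1994/3 but 2.75⁷ = 19487171/16384 reaches it, so n = 7.

7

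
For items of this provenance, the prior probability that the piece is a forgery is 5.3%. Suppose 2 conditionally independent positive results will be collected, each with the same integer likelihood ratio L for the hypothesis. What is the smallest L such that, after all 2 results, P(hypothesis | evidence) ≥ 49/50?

Prior odds = 0.053/0.947 = 53/947.
Target odds = 0.98/0.02 = 49.
Need L² ≥ 49 ÷ (53/947) = 46403/53.
29² = 841 < 46403/53 ≤ 900 = 30², so L = 30.

30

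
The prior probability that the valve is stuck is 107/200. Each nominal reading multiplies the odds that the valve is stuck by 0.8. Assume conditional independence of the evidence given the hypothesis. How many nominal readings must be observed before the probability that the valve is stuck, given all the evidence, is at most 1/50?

19

Prior odds: 0.535 ÷ 0.465 = 107/93.
Likelihood ratio per nominal reading = 0.8.
Target posterior odds = 0.02/0.98 = 1/49.
Require 0.8ⁿ ≤ 1/49 ÷ (107/93) = 93/5243.
0.8¹⁸ ≈0.0180144 is still above 93/5243 but 0.8¹⁹ ≈0.0144115 is at or below it, so n = 19.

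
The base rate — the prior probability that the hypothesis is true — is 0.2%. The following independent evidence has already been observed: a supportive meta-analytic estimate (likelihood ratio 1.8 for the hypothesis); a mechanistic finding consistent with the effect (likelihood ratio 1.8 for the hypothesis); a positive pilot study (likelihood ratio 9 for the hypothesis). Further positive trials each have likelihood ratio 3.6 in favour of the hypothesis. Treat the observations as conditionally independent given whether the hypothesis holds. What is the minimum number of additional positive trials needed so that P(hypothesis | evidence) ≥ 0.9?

4

Prior odds = 0.002/0.998 = 1/499.
Combined Bayes factor of the evidence already in hand = 1.8 × 1.8 × 9 = 29.16.
Odds after that evidence = (1/499) × 29.16 = 729/12475.
Target odds = 0.9/0.1 = 9.
Need 3.6ⁿ ≥ 9 ÷ (729/12475) = 12475/81.
3.6³ = 46.656 falls short of 12475/81 but 3.6⁴ = 167.9616 reaches it, so n = 4.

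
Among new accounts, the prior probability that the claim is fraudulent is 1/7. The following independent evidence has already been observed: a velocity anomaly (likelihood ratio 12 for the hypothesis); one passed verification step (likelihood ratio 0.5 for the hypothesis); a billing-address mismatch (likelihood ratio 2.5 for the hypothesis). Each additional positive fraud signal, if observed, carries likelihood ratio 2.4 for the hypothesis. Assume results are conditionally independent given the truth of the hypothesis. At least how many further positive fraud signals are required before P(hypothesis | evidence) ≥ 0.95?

3

Prior odds = (1/7)/(6/7) = 1/6.
Combined Bayes factor of the evidence already in hand = 12 × 0.5 × 2.5 = 15.
Odds after that evidence = (1/6) × 15 = 2.5.
Target odds = 0.95/0.05 = 19.
Need 2.4ⁿ ≥ 19 ÷ 2.5 = 7.6.
2.4² = 5.76 falls short of 7.6 but 2.4³ = 13.824 reaches it, so n = 3.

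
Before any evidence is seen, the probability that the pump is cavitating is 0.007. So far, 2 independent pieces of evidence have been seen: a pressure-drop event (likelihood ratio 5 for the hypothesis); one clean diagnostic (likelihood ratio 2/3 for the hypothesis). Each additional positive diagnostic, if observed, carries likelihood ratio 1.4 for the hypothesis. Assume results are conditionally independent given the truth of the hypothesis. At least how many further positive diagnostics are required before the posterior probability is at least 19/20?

Prior odds = 0.007/0.993 = 7/993.
Combined Bayes factor of the evidence already in hand = 5 × (2/3) = 10/3.
Odds after that evidence = (7/993) × 10/3 = 70/2979.
Target odds = 0.95/0.05 = 19.
Need 1.4ⁿ ≥ 19 ÷ (70/2979) = 56601/70.
1.4¹⁹ ≈597.63 falls short of 56601/70 but 1.4²⁰ ≈836.683 reaches it, so n = 20.

20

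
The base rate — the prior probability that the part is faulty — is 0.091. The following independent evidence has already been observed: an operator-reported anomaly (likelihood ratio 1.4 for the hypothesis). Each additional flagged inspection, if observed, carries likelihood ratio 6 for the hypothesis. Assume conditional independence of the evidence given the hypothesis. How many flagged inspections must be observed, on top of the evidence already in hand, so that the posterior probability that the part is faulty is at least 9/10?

Prior odds = 0.091/0.909 = 91/909.
Bayes factor of the evidence already in hand = 1.4.
Odds after that evidence = (91/909) × 1.4 = 637/4545.
Target odds = 0.9/0.1 = 9.
Need 6ⁿ ≥ 9 ÷ (637/4545) = 40905/637.
6² = 36 falls short of 40905/637 but 6³ = 216 reaches it, so n = 3.

3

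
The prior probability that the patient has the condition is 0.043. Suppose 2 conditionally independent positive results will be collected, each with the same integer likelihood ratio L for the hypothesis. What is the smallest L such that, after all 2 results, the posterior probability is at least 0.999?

Prior odds = 0.043/0.957 = 43/957.
Target odds = 0.999/0.001 = 999.
Need L² ≥ 999 ÷ (43/957) = 956043/43.
149² = 22201 < 956043/43 ≤ 22500 = 150², so L = 150.

150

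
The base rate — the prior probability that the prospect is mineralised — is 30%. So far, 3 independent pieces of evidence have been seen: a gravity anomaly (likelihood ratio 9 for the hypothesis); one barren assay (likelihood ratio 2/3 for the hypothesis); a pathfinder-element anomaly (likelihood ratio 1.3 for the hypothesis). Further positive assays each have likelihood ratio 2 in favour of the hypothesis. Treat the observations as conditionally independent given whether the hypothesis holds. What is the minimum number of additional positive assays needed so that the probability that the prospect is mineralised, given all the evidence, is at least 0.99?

Prior odds = 0.3/0.7 = 3/7.
Combined Bayes factor of the evidence already in hand = 9 × (2/3) × 1.3 = 7.8.
Odds after that evidence = (3/7) × 7.8 = 117/35.
Target odds = 0.99/0.01 = 99.
Need 2ⁿ ≥ 99 ÷ (117/35) = 385/13.
2⁴ = 16 falls short of 385/13 but 2⁵ = 32 reaches it, so n = 5.

5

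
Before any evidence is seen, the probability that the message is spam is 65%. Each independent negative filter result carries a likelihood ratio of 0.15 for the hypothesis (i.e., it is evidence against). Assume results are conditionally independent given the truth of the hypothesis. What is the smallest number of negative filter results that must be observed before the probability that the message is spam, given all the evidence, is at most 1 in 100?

3

Prior odds: 0.65 ÷ 0.35 = 13/7.
Likelihood ratio per negative filter result = 0.15.
Target odds: 0.01 ÷ 0.99 = 1/99.
Need (13/7) × 0.15ⁿ ≤ 1/99, i.e. 0.15ⁿ ≤ 7/1287.
0.15² = 0.0225 is still above 7/1287 but 0.15³ = 0.003375 is at or below it, so n = 3.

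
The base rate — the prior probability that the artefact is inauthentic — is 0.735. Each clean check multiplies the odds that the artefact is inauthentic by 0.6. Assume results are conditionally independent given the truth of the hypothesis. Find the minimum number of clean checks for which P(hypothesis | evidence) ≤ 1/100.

Prior odds: 0.735 ÷ 0.265 = 147/53.
Likelihood ratio per clean check = 0.6.
Target posterior odds = 0.01/0.99 = 1/99.
Require 0.6ⁿ ≤ 1/99 ÷ (147/53) = 53/14553.
0.6¹⁰ = 59049/9765625 is still above 53/14553 but 0.6¹¹ = 177147/48828125 is at or below it, so n = 11.

11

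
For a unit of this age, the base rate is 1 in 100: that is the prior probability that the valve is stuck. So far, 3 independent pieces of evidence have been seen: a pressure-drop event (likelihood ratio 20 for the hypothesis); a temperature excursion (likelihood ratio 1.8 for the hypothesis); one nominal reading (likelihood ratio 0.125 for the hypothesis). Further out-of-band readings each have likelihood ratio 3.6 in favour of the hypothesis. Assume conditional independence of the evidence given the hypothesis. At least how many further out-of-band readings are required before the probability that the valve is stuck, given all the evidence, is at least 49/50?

6

Prior odds = 0.01/0.99 = 1/99.
Combined Bayes factor of the evidence already in hand = 20 × 1.8 × 0.125 = 4.5.
Odds after that evidence = (1/99) × 4.5 = 1/22.
Target odds = 0.98/0.02 = 49.
Need 3.6ⁿ ≥ 49 ÷ (1/22) = 1078.
3.6⁵ = 604.66176 falls short of 1078 but 3.6⁶ = 34012224/15625 reaches it, so n = 6.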